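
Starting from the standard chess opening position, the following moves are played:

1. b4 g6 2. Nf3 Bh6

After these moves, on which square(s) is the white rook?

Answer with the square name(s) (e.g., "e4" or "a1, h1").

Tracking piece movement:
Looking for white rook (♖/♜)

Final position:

  a b c d e f g h
  ─────────────────
8│♜ ♞ ♝ ♛ ♚ · ♞ ♜│8
7│♟ ♟ ♟ ♟ ♟ ♟ · ♟│7
6│· · · · · · ♟ ♝│6
5│· · · · · · · ·│5
4│· ♙ · · · · · ·│4
3│· · · · · ♘ · ·│3
2│♙ · ♙ ♙ ♙ ♙ ♙ ♙│2
1│♖ ♘ ♗ ♕ ♔ ♗ · ♖│1
  ─────────────────
  a b c d e f g h


a1, h1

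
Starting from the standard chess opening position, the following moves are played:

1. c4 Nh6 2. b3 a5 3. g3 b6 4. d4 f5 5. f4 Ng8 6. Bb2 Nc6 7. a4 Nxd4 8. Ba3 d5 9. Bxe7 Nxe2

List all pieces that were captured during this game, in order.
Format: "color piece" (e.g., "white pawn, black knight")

Tracking captures:
  Nxd4: captured white pawn
  Bxe7: captured black pawn
  Nxe2: captured white pawn

white pawn, black pawn, white pawn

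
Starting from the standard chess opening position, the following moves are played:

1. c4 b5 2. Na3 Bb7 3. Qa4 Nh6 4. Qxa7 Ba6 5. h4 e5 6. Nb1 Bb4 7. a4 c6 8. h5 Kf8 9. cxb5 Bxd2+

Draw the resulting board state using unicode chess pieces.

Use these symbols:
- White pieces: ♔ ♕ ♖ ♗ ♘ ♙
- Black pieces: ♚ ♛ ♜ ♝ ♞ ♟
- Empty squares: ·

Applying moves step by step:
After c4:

♜ ♞ ♝ ♛ ♚ ♝ ♞ ♜
♟ ♟ ♟ ♟ ♟ ♟ ♟ ♟
· · · · · · · ·
· · · · · · · ·
· · ♙ · · · · ·
· · · · · · · ·
♙ ♙ · ♙ ♙ ♙ ♙ ♙
♖ ♘ ♗ ♕ ♔ ♗ ♘ ♖


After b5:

♜ ♞ ♝ ♛ ♚ ♝ ♞ ♜
♟ · ♟ ♟ ♟ ♟ ♟ ♟
· · · · · · · ·
· ♟ · · · · · ·
· · ♙ · · · · ·
· · · · · · · ·
♙ ♙ · ♙ ♙ ♙ ♙ ♙
♖ ♘ ♗ ♕ ♔ ♗ ♘ ♖


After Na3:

♜ ♞ ♝ ♛ ♚ ♝ ♞ ♜
♟ · ♟ ♟ ♟ ♟ ♟ ♟
· · · · · · · ·
· ♟ · · · · · ·
· · ♙ · · · · ·
♘ · · · · · · ·
♙ ♙ · ♙ ♙ ♙ ♙ ♙
♖ · ♗ ♕ ♔ ♗ ♘ ♖


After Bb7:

♜ ♞ · ♛ ♚ ♝ ♞ ♜
♟ ♝ ♟ ♟ ♟ ♟ ♟ ♟
· · · · · · · ·
· ♟ · · · · · ·
· · ♙ · · · · ·
♘ · · · · · · ·
♙ ♙ · ♙ ♙ ♙ ♙ ♙
♖ · ♗ ♕ ♔ ♗ ♘ ♖


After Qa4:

♜ ♞ · ♛ ♚ ♝ ♞ ♜
♟ ♝ ♟ ♟ ♟ ♟ ♟ ♟
· · · · · · · ·
· ♟ · · · · · ·
♕ · ♙ · · · · ·
♘ · · · · · · ·
♙ ♙ · ♙ ♙ ♙ ♙ ♙
♖ · ♗ · ♔ ♗ ♘ ♖


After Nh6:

♜ ♞ · ♛ ♚ ♝ · ♜
♟ ♝ ♟ ♟ ♟ ♟ ♟ ♟
· · · · · · · ♞
· ♟ · · · · · ·
♕ · ♙ · · · · ·
♘ · · · · · · ·
♙ ♙ · ♙ ♙ ♙ ♙ ♙
♖ · ♗ · ♔ ♗ ♘ ♖


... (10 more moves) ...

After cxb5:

♜ ♞ · ♛ · ♚ · ♜
♕ · · ♟ · ♟ ♟ ♟
♝ · ♟ · · · · ♞
· ♙ · · ♟ · · ♙
♙ ♝ · · · · · ·
· · · · · · · ·
· ♙ · ♙ ♙ ♙ ♙ ·
♖ ♘ ♗ · ♔ ♗ ♘ ♖


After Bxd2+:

♜ ♞ · ♛ · ♚ · ♜
♕ · · ♟ · ♟ ♟ ♟
♝ · ♟ · · · · ♞
· ♙ · · ♟ · · ♙
♙ · · · · · · ·
· · · · · · · ·
· ♙ · ♝ ♙ ♙ ♙ ·
♖ ♘ ♗ · ♔ ♗ ♘ ♖



  a b c d e f g h
  ─────────────────
8│♜ ♞ · ♛ · ♚ · ♜│8
7│♕ · · ♟ · ♟ ♟ ♟│7
6│♝ · ♟ · · · · ♞│6
5│· ♙ · · ♟ · · ♙│5
4│♙ · · · · · · ·│4
3│· · · · · · · ·│3
2│· ♙ · ♝ ♙ ♙ ♙ ·│2
1│♖ ♘ ♗ · ♔ ♗ ♘ ♖│1
  ─────────────────
  a b c d e f g h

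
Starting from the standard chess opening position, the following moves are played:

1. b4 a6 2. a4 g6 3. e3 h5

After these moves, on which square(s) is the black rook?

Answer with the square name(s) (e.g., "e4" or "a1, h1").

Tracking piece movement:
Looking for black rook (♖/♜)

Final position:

  a b c d e f g h
  ─────────────────
8│♜ ♞ ♝ ♛ ♚ ♝ ♞ ♜│8
7│· ♟ ♟ ♟ ♟ ♟ · ·│7
6│♟ · · · · · ♟ ·│6
5│· · · · · · · ♟│5
4│♙ ♙ · · · · · ·│4
3│· · · · ♙ · · ·│3
2│· · ♙ ♙ · ♙ ♙ ♙│2
1│♖ ♘ ♗ ♕ ♔ ♗ ♘ ♖│1
  ─────────────────
  a b c d e f g h


a8, h8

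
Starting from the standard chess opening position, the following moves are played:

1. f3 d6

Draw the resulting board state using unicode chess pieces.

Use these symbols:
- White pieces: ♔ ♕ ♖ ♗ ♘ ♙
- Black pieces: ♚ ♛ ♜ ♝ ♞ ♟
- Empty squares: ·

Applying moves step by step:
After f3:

♜ ♞ ♝ ♛ ♚ ♝ ♞ ♜
♟ ♟ ♟ ♟ ♟ ♟ ♟ ♟
· · · · · · · ·
· · · · · · · ·
· · · · · · · ·
· · · · · ♙ · ·
♙ ♙ ♙ ♙ ♙ · ♙ ♙
♖ ♘ ♗ ♕ ♔ ♗ ♘ ♖


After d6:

♜ ♞ ♝ ♛ ♚ ♝ ♞ ♜
♟ ♟ ♟ · ♟ ♟ ♟ ♟
· · · ♟ · · · ·
· · · · · · · ·
· · · · · · · ·
· · · · · ♙ · ·
♙ ♙ ♙ ♙ ♙ · ♙ ♙
♖ ♘ ♗ ♕ ♔ ♗ ♘ ♖



  a b c d e f g h
  ─────────────────
8│♜ ♞ ♝ ♛ ♚ ♝ ♞ ♜│8
7│♟ ♟ ♟ · ♟ ♟ ♟ ♟│7
6│· · · ♟ · · · ·│6
5│· · · · · · · ·│5
4│· · · · · · · ·│4
3│· · · · · ♙ · ·│3
2│♙ ♙ ♙ ♙ ♙ · ♙ ♙│2
1│♖ ♘ ♗ ♕ ♔ ♗ ♘ ♖│1
  ─────────────────
  a b c d e f g h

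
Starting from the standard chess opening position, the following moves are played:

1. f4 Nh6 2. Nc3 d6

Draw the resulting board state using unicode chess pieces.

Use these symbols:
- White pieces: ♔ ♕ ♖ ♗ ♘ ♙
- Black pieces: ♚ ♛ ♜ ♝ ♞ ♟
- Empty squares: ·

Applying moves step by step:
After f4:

♜ ♞ ♝ ♛ ♚ ♝ ♞ ♜
♟ ♟ ♟ ♟ ♟ ♟ ♟ ♟
· · · · · · · ·
· · · · · · · ·
· · · · · ♙ · ·
· · · · · · · ·
♙ ♙ ♙ ♙ ♙ · ♙ ♙
♖ ♘ ♗ ♕ ♔ ♗ ♘ ♖


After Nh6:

♜ ♞ ♝ ♛ ♚ ♝ · ♜
♟ ♟ ♟ ♟ ♟ ♟ ♟ ♟
· · · · · · · ♞
· · · · · · · ·
· · · · · ♙ · ·
· · · · · · · ·
♙ ♙ ♙ ♙ ♙ · ♙ ♙
♖ ♘ ♗ ♕ ♔ ♗ ♘ ♖


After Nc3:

♜ ♞ ♝ ♛ ♚ ♝ · ♜
♟ ♟ ♟ ♟ ♟ ♟ ♟ ♟
· · · · · · · ♞
· · · · · · · ·
· · · · · ♙ · ·
· · ♘ · · · · ·
♙ ♙ ♙ ♙ ♙ · ♙ ♙
♖ · ♗ ♕ ♔ ♗ ♘ ♖


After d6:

♜ ♞ ♝ ♛ ♚ ♝ · ♜
♟ ♟ ♟ · ♟ ♟ ♟ ♟
· · · ♟ · · · ♞
· · · · · · · ·
· · · · · ♙ · ·
· · ♘ · · · · ·
♙ ♙ ♙ ♙ ♙ · ♙ ♙
♖ · ♗ ♕ ♔ ♗ ♘ ♖



  a b c d e f g h
  ─────────────────
8│♜ ♞ ♝ ♛ ♚ ♝ · ♜│8
7│♟ ♟ ♟ · ♟ ♟ ♟ ♟│7
6│· · · ♟ · · · ♞│6
5│· · · · · · · ·│5
4│· · · · · ♙ · ·│4
3│· · ♘ · · · · ·│3
2│♙ ♙ ♙ ♙ ♙ · ♙ ♙│2
1│♖ · ♗ ♕ ♔ ♗ ♘ ♖│1
  ─────────────────
  a b c d e f g h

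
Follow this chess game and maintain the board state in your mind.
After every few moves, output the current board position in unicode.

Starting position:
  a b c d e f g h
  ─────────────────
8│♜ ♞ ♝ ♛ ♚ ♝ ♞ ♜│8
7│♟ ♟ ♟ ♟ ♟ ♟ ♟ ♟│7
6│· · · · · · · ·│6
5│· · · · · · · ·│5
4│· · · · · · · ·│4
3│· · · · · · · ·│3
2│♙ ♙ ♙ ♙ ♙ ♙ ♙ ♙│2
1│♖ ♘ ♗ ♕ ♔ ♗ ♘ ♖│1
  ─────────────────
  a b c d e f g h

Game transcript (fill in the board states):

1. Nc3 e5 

  a b c d e f g h
  ─────────────────
8│♜ ♞ ♝ ♛ ♚ ♝ ♞ ♜│8
7│♟ ♟ ♟ ♟ · ♟ ♟ ♟│7
6│· · · · · · · ·│6
5│· · · · ♟ · · ·│5
4│· · · · · · · ·│4
3│· · ♘ · · · · ·│3
2│♙ ♙ ♙ ♙ ♙ ♙ ♙ ♙│2
1│♖ · ♗ ♕ ♔ ♗ ♘ ♖│1
  ─────────────────
  a b c d e f g h

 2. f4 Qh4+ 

  a b c d e f g h
  ─────────────────
8│♜ ♞ ♝ · ♚ ♝ ♞ ♜│8
7│♟ ♟ ♟ ♟ · ♟ ♟ ♟│7
6│· · · · · · · ·│6
5│· · · · ♟ · · ·│5
4│· · · · · ♙ · ♛│4
3│· · ♘ · · · · ·│3
2│♙ ♙ ♙ ♙ ♙ · ♙ ♙│2
1│♖ · ♗ ♕ ♔ ♗ ♘ ♖│1
  ─────────────────
  a b c d e f g h

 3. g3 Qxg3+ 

  a b c d e f g h
  ─────────────────
8│♜ ♞ ♝ · ♚ ♝ ♞ ♜│8
7│♟ ♟ ♟ ♟ · ♟ ♟ ♟│7
6│· · · · · · · ·│6
5│· · · · ♟ · · ·│5
4│· · · · · ♙ · ·│4
3│· · ♘ · · · ♛ ·│3
2│♙ ♙ ♙ ♙ ♙ · · ♙│2
1│♖ · ♗ ♕ ♔ ♗ ♘ ♖│1
  ─────────────────
  a b c d e f g h

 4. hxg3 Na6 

  a b c d e f g h
  ─────────────────
8│♜ · ♝ · ♚ ♝ ♞ ♜│8
7│♟ ♟ ♟ ♟ · ♟ ♟ ♟│7
6│♞ · · · · · · ·│6
5│· · · · ♟ · · ·│5
4│· · · · · ♙ · ·│4
3│· · ♘ · · · ♙ ·│3
2│♙ ♙ ♙ ♙ ♙ · · ·│2
1│♖ · ♗ ♕ ♔ ♗ ♘ ♖│1
  ─────────────────
  a b c d e f g h

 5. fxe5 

  a b c d e f g h
  ─────────────────
8│♜ · ♝ · ♚ ♝ ♞ ♜│8
7│♟ ♟ ♟ ♟ · ♟ ♟ ♟│7
6│♞ · · · · · · ·│6
5│· · · · ♙ · · ·│5
4│· · · · · · · ·│4
3│· · ♘ · · · ♙ ·│3
2│♙ ♙ ♙ ♙ ♙ · · ·│2
1│♖ · ♗ ♕ ♔ ♗ ♘ ♖│1
  ─────────────────
  a b c d e f g h


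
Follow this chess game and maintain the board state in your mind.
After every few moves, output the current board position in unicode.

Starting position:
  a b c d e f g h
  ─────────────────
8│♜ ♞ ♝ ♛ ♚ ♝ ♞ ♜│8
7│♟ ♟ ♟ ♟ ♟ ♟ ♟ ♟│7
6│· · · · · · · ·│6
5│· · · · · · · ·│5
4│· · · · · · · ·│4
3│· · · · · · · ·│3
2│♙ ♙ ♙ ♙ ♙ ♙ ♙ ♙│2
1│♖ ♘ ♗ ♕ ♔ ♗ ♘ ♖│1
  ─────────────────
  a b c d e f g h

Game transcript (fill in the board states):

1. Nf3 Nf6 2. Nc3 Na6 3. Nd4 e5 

  a b c d e f g h
  ─────────────────
8│♜ · ♝ ♛ ♚ ♝ · ♜│8
7│♟ ♟ ♟ ♟ · ♟ ♟ ♟│7
6│♞ · · · · ♞ · ·│6
5│· · · · ♟ · · ·│5
4│· · · ♘ · · · ·│4
3│· · ♘ · · · · ·│3
2│♙ ♙ ♙ ♙ ♙ ♙ ♙ ♙│2
1│♖ · ♗ ♕ ♔ ♗ · ♖│1
  ─────────────────
  a b c d e f g h

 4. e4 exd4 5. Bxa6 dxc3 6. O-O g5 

  a b c d e f g h
  ─────────────────
8│♜ · ♝ ♛ ♚ ♝ · ♜│8
7│♟ ♟ ♟ ♟ · ♟ · ♟│7
6│♗ · · · · ♞ · ·│6
5│· · · · · · ♟ ·│5
4│· · · · ♙ · · ·│4
3│· · ♟ · · · · ·│3
2│♙ ♙ ♙ ♙ · ♙ ♙ ♙│2
1│♖ · ♗ ♕ · ♖ ♔ ·│1
  ─────────────────
  a b c d e f g h

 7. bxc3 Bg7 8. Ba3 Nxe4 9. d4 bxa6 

  a b c d e f g h
  ─────────────────
8│♜ · ♝ ♛ ♚ · · ♜│8
7│♟ · ♟ ♟ · ♟ ♝ ♟│7
6│♟ · · · · · · ·│6
5│· · · · · · ♟ ·│5
4│· · · ♙ ♞ · · ·│4
3│♗ · ♙ · · · · ·│3
2│♙ · ♙ · · ♙ ♙ ♙│2
1│♖ · · ♕ · ♖ ♔ ·│1
  ─────────────────
  a b c d e f g h

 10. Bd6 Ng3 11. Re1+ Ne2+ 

  a b c d e f g h
  ─────────────────
8│♜ · ♝ ♛ ♚ · · ♜│8
7│♟ · ♟ ♟ · ♟ ♝ ♟│7
6│♟ · · ♗ · · · ·│6
5│· · · · · · ♟ ·│5
4│· · · ♙ · · · ·│4
3│· · ♙ · · · · ·│3
2│♙ · ♙ · ♞ ♙ ♙ ♙│2
1│♖ · · ♕ ♖ · ♔ ·│1
  ─────────────────
  a b c d e f g h


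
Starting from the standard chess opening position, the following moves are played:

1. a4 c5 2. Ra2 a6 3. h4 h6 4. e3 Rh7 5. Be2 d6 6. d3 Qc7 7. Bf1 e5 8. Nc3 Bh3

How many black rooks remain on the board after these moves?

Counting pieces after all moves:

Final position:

  a b c d e f g h
  ─────────────────
8│♜ ♞ · · ♚ ♝ ♞ ·│8
7│· ♟ ♛ · · ♟ ♟ ♜│7
6│♟ · · ♟ · · · ♟│6
5│· · ♟ · ♟ · · ·│5
4│♙ · · · · · · ♙│4
3│· · ♘ ♙ ♙ · · ♝│3
2│♖ ♙ ♙ · · ♙ ♙ ·│2
1│· · ♗ ♕ ♔ ♗ ♘ ♖│1
  ─────────────────
  a b c d e f g h


2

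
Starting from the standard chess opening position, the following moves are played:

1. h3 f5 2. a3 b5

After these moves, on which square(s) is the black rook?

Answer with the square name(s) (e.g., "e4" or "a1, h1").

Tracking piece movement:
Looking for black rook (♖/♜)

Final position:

  a b c d e f g h
  ─────────────────
8│♜ ♞ ♝ ♛ ♚ ♝ ♞ ♜│8
7│♟ · ♟ ♟ ♟ · ♟ ♟│7
6│· · · · · · · ·│6
5│· ♟ · · · ♟ · ·│5
4│· · · · · · · ·│4
3│♙ · · · · · · ♙│3
2│· ♙ ♙ ♙ ♙ ♙ ♙ ·│2
1│♖ ♘ ♗ ♕ ♔ ♗ ♘ ♖│1
  ─────────────────
  a b c d e f g h


a8, h8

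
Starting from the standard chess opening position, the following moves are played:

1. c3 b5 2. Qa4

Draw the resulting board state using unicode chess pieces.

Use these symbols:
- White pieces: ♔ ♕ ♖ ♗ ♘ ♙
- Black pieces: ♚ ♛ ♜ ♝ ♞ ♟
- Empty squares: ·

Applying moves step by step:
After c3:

♜ ♞ ♝ ♛ ♚ ♝ ♞ ♜
♟ ♟ ♟ ♟ ♟ ♟ ♟ ♟
· · · · · · · ·
· · · · · · · ·
· · · · · · · ·
· · ♙ · · · · ·
♙ ♙ · ♙ ♙ ♙ ♙ ♙
♖ ♘ ♗ ♕ ♔ ♗ ♘ ♖


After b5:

♜ ♞ ♝ ♛ ♚ ♝ ♞ ♜
♟ · ♟ ♟ ♟ ♟ ♟ ♟
· · · · · · · ·
· ♟ · · · · · ·
· · · · · · · ·
· · ♙ · · · · ·
♙ ♙ · ♙ ♙ ♙ ♙ ♙
♖ ♘ ♗ ♕ ♔ ♗ ♘ ♖


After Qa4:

♜ ♞ ♝ ♛ ♚ ♝ ♞ ♜
♟ · ♟ ♟ ♟ ♟ ♟ ♟
· · · · · · · ·
· ♟ · · · · · ·
♕ · · · · · · ·
· · ♙ · · · · ·
♙ ♙ · ♙ ♙ ♙ ♙ ♙
♖ ♘ ♗ · ♔ ♗ ♘ ♖



  a b c d e f g h
  ─────────────────
8│♜ ♞ ♝ ♛ ♚ ♝ ♞ ♜│8
7│♟ · ♟ ♟ ♟ ♟ ♟ ♟│7
6│· · · · · · · ·│6
5│· ♟ · · · · · ·│5
4│♕ · · · · · · ·│4
3│· · ♙ · · · · ·│3
2│♙ ♙ · ♙ ♙ ♙ ♙ ♙│2
1│♖ ♘ ♗ · ♔ ♗ ♘ ♖│1
  ─────────────────
  a b c d e f g h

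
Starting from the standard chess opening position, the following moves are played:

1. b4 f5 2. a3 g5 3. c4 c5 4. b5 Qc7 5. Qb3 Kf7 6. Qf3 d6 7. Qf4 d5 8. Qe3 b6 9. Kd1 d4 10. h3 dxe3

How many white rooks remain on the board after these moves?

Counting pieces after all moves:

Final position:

  a b c d e f g h
  ─────────────────
8│♜ ♞ ♝ · · ♝ ♞ ♜│8
7│♟ · ♛ · ♟ ♚ · ♟│7
6│· ♟ · · · · · ·│6
5│· ♙ ♟ · · ♟ ♟ ·│5
4│· · ♙ · · · · ·│4
3│♙ · · · ♟ · · ♙│3
2│· · · ♙ ♙ ♙ ♙ ·│2
1│♖ ♘ ♗ ♔ · ♗ ♘ ♖│1
  ─────────────────
  a b c d e f g h


2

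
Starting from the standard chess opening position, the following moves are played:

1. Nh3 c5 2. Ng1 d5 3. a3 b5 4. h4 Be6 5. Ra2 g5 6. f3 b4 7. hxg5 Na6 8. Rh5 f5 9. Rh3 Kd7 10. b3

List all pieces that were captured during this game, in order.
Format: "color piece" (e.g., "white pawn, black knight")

Tracking captures:
  hxg5: captured black pawn

black pawn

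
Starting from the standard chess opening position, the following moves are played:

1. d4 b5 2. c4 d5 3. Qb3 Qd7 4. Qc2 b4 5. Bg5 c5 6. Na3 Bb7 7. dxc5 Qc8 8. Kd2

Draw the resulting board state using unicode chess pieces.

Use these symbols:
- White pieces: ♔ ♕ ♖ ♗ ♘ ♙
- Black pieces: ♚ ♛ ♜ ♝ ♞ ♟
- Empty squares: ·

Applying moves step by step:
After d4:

♜ ♞ ♝ ♛ ♚ ♝ ♞ ♜
♟ ♟ ♟ ♟ ♟ ♟ ♟ ♟
· · · · · · · ·
· · · · · · · ·
· · · ♙ · · · ·
· · · · · · · ·
♙ ♙ ♙ · ♙ ♙ ♙ ♙
♖ ♘ ♗ ♕ ♔ ♗ ♘ ♖


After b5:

♜ ♞ ♝ ♛ ♚ ♝ ♞ ♜
♟ · ♟ ♟ ♟ ♟ ♟ ♟
· · · · · · · ·
· ♟ · · · · · ·
· · · ♙ · · · ·
· · · · · · · ·
♙ ♙ ♙ · ♙ ♙ ♙ ♙
♖ ♘ ♗ ♕ ♔ ♗ ♘ ♖


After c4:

♜ ♞ ♝ ♛ ♚ ♝ ♞ ♜
♟ · ♟ ♟ ♟ ♟ ♟ ♟
· · · · · · · ·
· ♟ · · · · · ·
· · ♙ ♙ · · · ·
· · · · · · · ·
♙ ♙ · · ♙ ♙ ♙ ♙
♖ ♘ ♗ ♕ ♔ ♗ ♘ ♖


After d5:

♜ ♞ ♝ ♛ ♚ ♝ ♞ ♜
♟ · ♟ · ♟ ♟ ♟ ♟
· · · · · · · ·
· ♟ · ♟ · · · ·
· · ♙ ♙ · · · ·
· · · · · · · ·
♙ ♙ · · ♙ ♙ ♙ ♙
♖ ♘ ♗ ♕ ♔ ♗ ♘ ♖


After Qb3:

♜ ♞ ♝ ♛ ♚ ♝ ♞ ♜
♟ · ♟ · ♟ ♟ ♟ ♟
· · · · · · · ·
· ♟ · ♟ · · · ·
· · ♙ ♙ · · · ·
· ♕ · · · · · ·
♙ ♙ · · ♙ ♙ ♙ ♙
♖ ♘ ♗ · ♔ ♗ ♘ ♖


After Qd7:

♜ ♞ ♝ · ♚ ♝ ♞ ♜
♟ · ♟ ♛ ♟ ♟ ♟ ♟
· · · · · · · ·
· ♟ · ♟ · · · ·
· · ♙ ♙ · · · ·
· ♕ · · · · · ·
♙ ♙ · · ♙ ♙ ♙ ♙
♖ ♘ ♗ · ♔ ♗ ♘ ♖


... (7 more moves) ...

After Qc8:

♜ ♞ ♛ · ♚ ♝ ♞ ♜
♟ ♝ · · ♟ ♟ ♟ ♟
· · · · · · · ·
· · ♙ ♟ · · ♗ ·
· ♟ ♙ · · · · ·
♘ · · · · · · ·
♙ ♙ ♕ · ♙ ♙ ♙ ♙
♖ · · · ♔ ♗ ♘ ♖


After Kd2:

♜ ♞ ♛ · ♚ ♝ ♞ ♜
♟ ♝ · · ♟ ♟ ♟ ♟
· · · · · · · ·
· · ♙ ♟ · · ♗ ·
· ♟ ♙ · · · · ·
♘ · · · · · · ·
♙ ♙ ♕ ♔ ♙ ♙ ♙ ♙
♖ · · · · ♗ ♘ ♖



  a b c d e f g h
  ─────────────────
8│♜ ♞ ♛ · ♚ ♝ ♞ ♜│8
7│♟ ♝ · · ♟ ♟ ♟ ♟│7
6│· · · · · · · ·│6
5│· · ♙ ♟ · · ♗ ·│5
4│· ♟ ♙ · · · · ·│4
3│♘ · · · · · · ·│3
2│♙ ♙ ♕ ♔ ♙ ♙ ♙ ♙│2
1│♖ · · · · ♗ ♘ ♖│1
  ─────────────────
  a b c d e f g h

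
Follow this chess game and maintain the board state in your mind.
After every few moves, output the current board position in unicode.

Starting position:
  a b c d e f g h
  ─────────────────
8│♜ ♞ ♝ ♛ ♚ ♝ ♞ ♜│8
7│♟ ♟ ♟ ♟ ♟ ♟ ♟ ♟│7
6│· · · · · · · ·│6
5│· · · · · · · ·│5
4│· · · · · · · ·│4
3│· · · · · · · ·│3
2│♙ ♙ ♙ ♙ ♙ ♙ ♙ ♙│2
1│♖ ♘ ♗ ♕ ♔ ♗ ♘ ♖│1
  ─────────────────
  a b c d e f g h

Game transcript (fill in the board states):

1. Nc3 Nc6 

  a b c d e f g h
  ─────────────────
8│♜ · ♝ ♛ ♚ ♝ ♞ ♜│8
7│♟ ♟ ♟ ♟ ♟ ♟ ♟ ♟│7
6│· · ♞ · · · · ·│6
5│· · · · · · · ·│5
4│· · · · · · · ·│4
3│· · ♘ · · · · ·│3
2│♙ ♙ ♙ ♙ ♙ ♙ ♙ ♙│2
1│♖ · ♗ ♕ ♔ ♗ ♘ ♖│1
  ─────────────────
  a b c d e f g h

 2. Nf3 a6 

  a b c d e f g h
  ─────────────────
8│♜ · ♝ ♛ ♚ ♝ ♞ ♜│8
7│· ♟ ♟ ♟ ♟ ♟ ♟ ♟│7
6│♟ · ♞ · · · · ·│6
5│· · · · · · · ·│5
4│· · · · · · · ·│4
3│· · ♘ · · ♘ · ·│3
2│♙ ♙ ♙ ♙ ♙ ♙ ♙ ♙│2
1│♖ · ♗ ♕ ♔ ♗ · ♖│1
  ─────────────────
  a b c d e f g h

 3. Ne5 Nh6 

  a b c d e f g h
  ─────────────────
8│♜ · ♝ ♛ ♚ ♝ · ♜│8
7│· ♟ ♟ ♟ ♟ ♟ ♟ ♟│7
6│♟ · ♞ · · · · ♞│6
5│· · · · ♘ · · ·│5
4│· · · · · · · ·│4
3│· · ♘ · · · · ·│3
2│♙ ♙ ♙ ♙ ♙ ♙ ♙ ♙│2
1│♖ · ♗ ♕ ♔ ♗ · ♖│1
  ─────────────────
  a b c d e f g h

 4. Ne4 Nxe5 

  a b c d e f g h
  ─────────────────
8│♜ · ♝ ♛ ♚ ♝ · ♜│8
7│· ♟ ♟ ♟ ♟ ♟ ♟ ♟│7
6│♟ · · · · · · ♞│6
5│· · · · ♞ · · ·│5
4│· · · · ♘ · · ·│4
3│· · · · · · · ·│3
2│♙ ♙ ♙ ♙ ♙ ♙ ♙ ♙│2
1│♖ · ♗ ♕ ♔ ♗ · ♖│1
  ─────────────────
  a b c d e f g h



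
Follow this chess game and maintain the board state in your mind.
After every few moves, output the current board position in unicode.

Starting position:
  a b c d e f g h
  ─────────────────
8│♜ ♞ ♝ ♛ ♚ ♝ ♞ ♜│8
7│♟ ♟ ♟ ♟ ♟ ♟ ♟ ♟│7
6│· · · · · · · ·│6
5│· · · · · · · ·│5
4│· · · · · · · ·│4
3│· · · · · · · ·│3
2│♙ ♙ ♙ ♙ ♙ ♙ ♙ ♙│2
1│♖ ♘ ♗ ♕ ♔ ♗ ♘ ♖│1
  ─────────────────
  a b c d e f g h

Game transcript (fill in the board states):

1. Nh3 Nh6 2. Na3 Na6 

  a b c d e f g h
  ─────────────────
8│♜ · ♝ ♛ ♚ ♝ · ♜│8
7│♟ ♟ ♟ ♟ ♟ ♟ ♟ ♟│7
6│♞ · · · · · · ♞│6
5│· · · · · · · ·│5
4│· · · · · · · ·│4
3│♘ · · · · · · ♘│3
2│♙ ♙ ♙ ♙ ♙ ♙ ♙ ♙│2
1│♖ · ♗ ♕ ♔ ♗ · ♖│1
  ─────────────────
  a b c d e f g h

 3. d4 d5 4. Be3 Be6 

  a b c d e f g h
  ─────────────────
8│♜ · · ♛ ♚ ♝ · ♜│8
7│♟ ♟ ♟ · ♟ ♟ ♟ ♟│7
6│♞ · · · ♝ · · ♞│6
5│· · · ♟ · · · ·│5
4│· · · ♙ · · · ·│4
3│♘ · · · ♗ · · ♘│3
2│♙ ♙ ♙ · ♙ ♙ ♙ ♙│2
1│♖ · · ♕ ♔ ♗ · ♖│1
  ─────────────────
  a b c d e f g h

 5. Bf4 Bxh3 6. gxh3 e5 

  a b c d e f g h
  ─────────────────
8│♜ · · ♛ ♚ ♝ · ♜│8
7│♟ ♟ ♟ · · ♟ ♟ ♟│7
6│♞ · · · · · · ♞│6
5│· · · ♟ ♟ · · ·│5
4│· · · ♙ · ♗ · ·│4
3│♘ · · · · · · ♙│3
2│♙ ♙ ♙ · ♙ ♙ · ♙│2
1│♖ · · ♕ ♔ ♗ · ♖│1
  ─────────────────
  a b c d e f g h

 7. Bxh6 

  a b c d e f g h
  ─────────────────
8│♜ · · ♛ ♚ ♝ · ♜│8
7│♟ ♟ ♟ · · ♟ ♟ ♟│7
6│♞ · · · · · · ♗│6
5│· · · ♟ ♟ · · ·│5
4│· · · ♙ · · · ·│4
3│♘ · · · · · · ♙│3
2│♙ ♙ ♙ · ♙ ♙ · ♙│2
1│♖ · · ♕ ♔ ♗ · ♖│1
  ─────────────────
  a b c d e f g h


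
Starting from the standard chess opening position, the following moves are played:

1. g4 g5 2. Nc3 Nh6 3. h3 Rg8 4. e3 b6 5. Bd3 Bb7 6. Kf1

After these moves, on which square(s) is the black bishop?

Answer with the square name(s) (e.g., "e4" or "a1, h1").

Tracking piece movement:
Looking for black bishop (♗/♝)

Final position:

  a b c d e f g h
  ─────────────────
8│♜ ♞ · ♛ ♚ ♝ ♜ ·│8
7│♟ ♝ ♟ ♟ ♟ ♟ · ♟│7
6│· ♟ · · · · · ♞│6
5│· · · · · · ♟ ·│5
4│· · · · · · ♙ ·│4
3│· · ♘ ♗ ♙ · · ♙│3
2│♙ ♙ ♙ ♙ · ♙ · ·│2
1│♖ · ♗ ♕ · ♔ ♘ ♖│1
  ─────────────────
  a b c d e f g h


b7, f8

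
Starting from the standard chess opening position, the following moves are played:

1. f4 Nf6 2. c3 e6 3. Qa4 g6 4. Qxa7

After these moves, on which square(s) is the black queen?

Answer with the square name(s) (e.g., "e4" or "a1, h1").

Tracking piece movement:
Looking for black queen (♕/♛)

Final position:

  a b c d e f g h
  ─────────────────
8│♜ ♞ ♝ ♛ ♚ ♝ · ♜│8
7│♕ ♟ ♟ ♟ · ♟ · ♟│7
6│· · · · ♟ ♞ ♟ ·│6
5│· · · · · · · ·│5
4│· · · · · ♙ · ·│4
3│· · ♙ · · · · ·│3
2│♙ ♙ · ♙ ♙ · ♙ ♙│2
1│♖ ♘ ♗ · ♔ ♗ ♘ ♖│1
  ─────────────────
  a b c d e f g h


d8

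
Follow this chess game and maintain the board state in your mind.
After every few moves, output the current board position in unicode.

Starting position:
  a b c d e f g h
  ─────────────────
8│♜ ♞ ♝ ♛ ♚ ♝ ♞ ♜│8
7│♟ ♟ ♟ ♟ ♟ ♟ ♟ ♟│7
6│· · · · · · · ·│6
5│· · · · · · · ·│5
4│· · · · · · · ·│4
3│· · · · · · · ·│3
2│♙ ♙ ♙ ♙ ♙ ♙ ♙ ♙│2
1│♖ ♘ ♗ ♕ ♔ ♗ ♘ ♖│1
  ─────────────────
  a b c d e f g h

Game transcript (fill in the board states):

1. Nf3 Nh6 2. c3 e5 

  a b c d e f g h
  ─────────────────
8│♜ ♞ ♝ ♛ ♚ ♝ · ♜│8
7│♟ ♟ ♟ ♟ · ♟ ♟ ♟│7
6│· · · · · · · ♞│6
5│· · · · ♟ · · ·│5
4│· · · · · · · ·│4
3│· · ♙ · · ♘ · ·│3
2│♙ ♙ · ♙ ♙ ♙ ♙ ♙│2
1│♖ ♘ ♗ ♕ ♔ ♗ · ♖│1
  ─────────────────
  a b c d e f g h

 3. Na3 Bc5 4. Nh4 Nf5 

  a b c d e f g h
  ─────────────────
8│♜ ♞ ♝ ♛ ♚ · · ♜│8
7│♟ ♟ ♟ ♟ · ♟ ♟ ♟│7
6│· · · · · · · ·│6
5│· · ♝ · ♟ ♞ · ·│5
4│· · · · · · · ♘│4
3│♘ · ♙ · · · · ·│3
2│♙ ♙ · ♙ ♙ ♙ ♙ ♙│2
1│♖ · ♗ ♕ ♔ ♗ · ♖│1
  ─────────────────
  a b c d e f g h

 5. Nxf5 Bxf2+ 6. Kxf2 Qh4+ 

  a b c d e f g h
  ─────────────────
8│♜ ♞ ♝ · ♚ · · ♜│8
7│♟ ♟ ♟ ♟ · ♟ ♟ ♟│7
6│· · · · · · · ·│6
5│· · · · ♟ ♘ · ·│5
4│· · · · · · · ♛│4
3│♘ · ♙ · · · · ·│3
2│♙ ♙ · ♙ ♙ ♔ ♙ ♙│2
1│♖ · ♗ ♕ · ♗ · ♖│1
  ─────────────────
  a b c d e f g h

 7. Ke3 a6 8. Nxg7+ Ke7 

  a b c d e f g h
  ─────────────────
8│♜ ♞ ♝ · · · · ♜│8
7│· ♟ ♟ ♟ ♚ ♟ ♘ ♟│7
6│♟ · · · · · · ·│6
5│· · · · ♟ · · ·│5
4│· · · · · · · ♛│4
3│♘ · ♙ · ♔ · · ·│3
2│♙ ♙ · ♙ ♙ · ♙ ♙│2
1│♖ · ♗ ♕ · ♗ · ♖│1
  ─────────────────
  a b c d e f g h

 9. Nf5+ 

  a b c d e f g h
  ─────────────────
8│♜ ♞ ♝ · · · · ♜│8
7│· ♟ ♟ ♟ ♚ ♟ · ♟│7
6│♟ · · · · · · ·│6
5│· · · · ♟ ♘ · ·│5
4│· · · · · · · ♛│4
3│♘ · ♙ · ♔ · · ·│3
2│♙ ♙ · ♙ ♙ · ♙ ♙│2
1│♖ · ♗ ♕ · ♗ · ♖│1
  ─────────────────
  a b c d e f g h


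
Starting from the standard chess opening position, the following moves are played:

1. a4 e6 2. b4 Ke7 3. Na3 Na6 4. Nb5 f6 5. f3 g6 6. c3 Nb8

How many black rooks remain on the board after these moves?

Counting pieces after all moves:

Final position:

  a b c d e f g h
  ─────────────────
8│♜ ♞ ♝ ♛ · ♝ ♞ ♜│8
7│♟ ♟ ♟ ♟ ♚ · · ♟│7
6│· · · · ♟ ♟ ♟ ·│6
5│· ♘ · · · · · ·│5
4│♙ ♙ · · · · · ·│4
3│· · ♙ · · ♙ · ·│3
2│· · · ♙ ♙ · ♙ ♙│2
1│♖ · ♗ ♕ ♔ ♗ ♘ ♖│1
  ─────────────────
  a b c d e f g h


2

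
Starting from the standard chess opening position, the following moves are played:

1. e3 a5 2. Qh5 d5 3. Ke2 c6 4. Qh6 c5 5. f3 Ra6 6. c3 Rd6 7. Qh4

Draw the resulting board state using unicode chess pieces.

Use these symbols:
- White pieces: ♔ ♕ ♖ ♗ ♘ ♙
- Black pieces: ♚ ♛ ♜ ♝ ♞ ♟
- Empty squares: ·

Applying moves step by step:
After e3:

♜ ♞ ♝ ♛ ♚ ♝ ♞ ♜
♟ ♟ ♟ ♟ ♟ ♟ ♟ ♟
· · · · · · · ·
· · · · · · · ·
· · · · · · · ·
· · · · ♙ · · ·
♙ ♙ ♙ ♙ · ♙ ♙ ♙
♖ ♘ ♗ ♕ ♔ ♗ ♘ ♖


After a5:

♜ ♞ ♝ ♛ ♚ ♝ ♞ ♜
· ♟ ♟ ♟ ♟ ♟ ♟ ♟
· · · · · · · ·
♟ · · · · · · ·
· · · · · · · ·
· · · · ♙ · · ·
♙ ♙ ♙ ♙ · ♙ ♙ ♙
♖ ♘ ♗ ♕ ♔ ♗ ♘ ♖


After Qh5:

♜ ♞ ♝ ♛ ♚ ♝ ♞ ♜
· ♟ ♟ ♟ ♟ ♟ ♟ ♟
· · · · · · · ·
♟ · · · · · · ♕
· · · · · · · ·
· · · · ♙ · · ·
♙ ♙ ♙ ♙ · ♙ ♙ ♙
♖ ♘ ♗ · ♔ ♗ ♘ ♖


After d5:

♜ ♞ ♝ ♛ ♚ ♝ ♞ ♜
· ♟ ♟ · ♟ ♟ ♟ ♟
· · · · · · · ·
♟ · · ♟ · · · ♕
· · · · · · · ·
· · · · ♙ · · ·
♙ ♙ ♙ ♙ · ♙ ♙ ♙
♖ ♘ ♗ · ♔ ♗ ♘ ♖


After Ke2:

♜ ♞ ♝ ♛ ♚ ♝ ♞ ♜
· ♟ ♟ · ♟ ♟ ♟ ♟
· · · · · · · ·
♟ · · ♟ · · · ♕
· · · · · · · ·
· · · · ♙ · · ·
♙ ♙ ♙ ♙ ♔ ♙ ♙ ♙
♖ ♘ ♗ · · ♗ ♘ ♖


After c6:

♜ ♞ ♝ ♛ ♚ ♝ ♞ ♜
· ♟ · · ♟ ♟ ♟ ♟
· · ♟ · · · · ·
♟ · · ♟ · · · ♕
· · · · · · · ·
· · · · ♙ · · ·
♙ ♙ ♙ ♙ ♔ ♙ ♙ ♙
♖ ♘ ♗ · · ♗ ♘ ♖


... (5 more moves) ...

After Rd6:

· ♞ ♝ ♛ ♚ ♝ ♞ ♜
· ♟ · · ♟ ♟ ♟ ♟
· · · ♜ · · · ♕
♟ · ♟ ♟ · · · ·
· · · · · · · ·
· · ♙ · ♙ ♙ · ·
♙ ♙ · ♙ ♔ · ♙ ♙
♖ ♘ ♗ · · ♗ ♘ ♖


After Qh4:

· ♞ ♝ ♛ ♚ ♝ ♞ ♜
· ♟ · · ♟ ♟ ♟ ♟
· · · ♜ · · · ·
♟ · ♟ ♟ · · · ·
· · · · · · · ♕
· · ♙ · ♙ ♙ · ·
♙ ♙ · ♙ ♔ · ♙ ♙
♖ ♘ ♗ · · ♗ ♘ ♖



  a b c d e f g h
  ─────────────────
8│· ♞ ♝ ♛ ♚ ♝ ♞ ♜│8
7│· ♟ · · ♟ ♟ ♟ ♟│7
6│· · · ♜ · · · ·│6
5│♟ · ♟ ♟ · · · ·│5
4│· · · · · · · ♕│4
3│· · ♙ · ♙ ♙ · ·│3
2│♙ ♙ · ♙ ♔ · ♙ ♙│2
1│♖ ♘ ♗ · · ♗ ♘ ♖│1
  ─────────────────
  a b c d e f g h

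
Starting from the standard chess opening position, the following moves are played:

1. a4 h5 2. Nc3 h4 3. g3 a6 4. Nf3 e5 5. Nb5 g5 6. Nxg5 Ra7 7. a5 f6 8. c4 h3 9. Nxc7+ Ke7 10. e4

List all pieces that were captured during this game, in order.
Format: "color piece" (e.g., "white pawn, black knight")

Tracking captures:
  Nxg5: captured black pawn
  Nxc7+: captured black pawn

black pawn, black pawn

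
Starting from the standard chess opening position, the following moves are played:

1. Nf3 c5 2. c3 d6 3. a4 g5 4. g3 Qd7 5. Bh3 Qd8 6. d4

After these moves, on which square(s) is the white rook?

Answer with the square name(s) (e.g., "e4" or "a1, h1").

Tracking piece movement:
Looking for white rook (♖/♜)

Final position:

  a b c d e f g h
  ─────────────────
8│♜ ♞ ♝ ♛ ♚ ♝ ♞ ♜│8
7│♟ ♟ · · ♟ ♟ · ♟│7
6│· · · ♟ · · · ·│6
5│· · ♟ · · · ♟ ·│5
4│♙ · · ♙ · · · ·│4
3│· · ♙ · · ♘ ♙ ♗│3
2│· ♙ · · ♙ ♙ · ♙│2
1│♖ ♘ ♗ ♕ ♔ · · ♖│1
  ─────────────────
  a b c d e f g h


a1, h1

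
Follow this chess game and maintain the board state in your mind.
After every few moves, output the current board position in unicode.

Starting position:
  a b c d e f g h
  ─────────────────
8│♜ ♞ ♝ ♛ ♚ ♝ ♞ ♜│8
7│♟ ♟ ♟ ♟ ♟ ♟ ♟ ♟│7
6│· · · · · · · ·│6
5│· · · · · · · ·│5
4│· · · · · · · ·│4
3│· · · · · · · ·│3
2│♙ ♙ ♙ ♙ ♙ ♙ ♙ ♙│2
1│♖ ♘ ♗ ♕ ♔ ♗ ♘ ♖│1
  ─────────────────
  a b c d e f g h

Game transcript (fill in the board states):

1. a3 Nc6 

  a b c d e f g h
  ─────────────────
8│♜ · ♝ ♛ ♚ ♝ ♞ ♜│8
7│♟ ♟ ♟ ♟ ♟ ♟ ♟ ♟│7
6│· · ♞ · · · · ·│6
5│· · · · · · · ·│5
4│· · · · · · · ·│4
3│♙ · · · · · · ·│3
2│· ♙ ♙ ♙ ♙ ♙ ♙ ♙│2
1│♖ ♘ ♗ ♕ ♔ ♗ ♘ ♖│1
  ─────────────────
  a b c d e f g h

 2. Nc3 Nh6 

  a b c d e f g h
  ─────────────────
8│♜ · ♝ ♛ ♚ ♝ · ♜│8
7│♟ ♟ ♟ ♟ ♟ ♟ ♟ ♟│7
6│· · ♞ · · · · ♞│6
5│· · · · · · · ·│5
4│· · · · · · · ·│4
3│♙ · ♘ · · · · ·│3
2│· ♙ ♙ ♙ ♙ ♙ ♙ ♙│2
1│♖ · ♗ ♕ ♔ ♗ ♘ ♖│1
  ─────────────────
  a b c d e f g h

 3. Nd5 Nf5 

  a b c d e f g h
  ─────────────────
8│♜ · ♝ ♛ ♚ ♝ · ♜│8
7│♟ ♟ ♟ ♟ ♟ ♟ ♟ ♟│7
6│· · ♞ · · · · ·│6
5│· · · ♘ · ♞ · ·│5
4│· · · · · · · ·│4
3│♙ · · · · · · ·│3
2│· ♙ ♙ ♙ ♙ ♙ ♙ ♙│2
1│♖ · ♗ ♕ ♔ ♗ ♘ ♖│1
  ─────────────────
  a b c d e f g h



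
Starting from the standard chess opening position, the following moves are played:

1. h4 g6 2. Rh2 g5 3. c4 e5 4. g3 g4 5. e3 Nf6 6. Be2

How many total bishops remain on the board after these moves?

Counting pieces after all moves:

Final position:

  a b c d e f g h
  ─────────────────
8│♜ ♞ ♝ ♛ ♚ ♝ · ♜│8
7│♟ ♟ ♟ ♟ · ♟ · ♟│7
6│· · · · · ♞ · ·│6
5│· · · · ♟ · · ·│5
4│· · ♙ · · · ♟ ♙│4
3│· · · · ♙ · ♙ ·│3
2│♙ ♙ · ♙ ♗ ♙ · ♖│2
1│♖ ♘ ♗ ♕ ♔ · ♘ ·│1
  ─────────────────
  a b c d e f g h


4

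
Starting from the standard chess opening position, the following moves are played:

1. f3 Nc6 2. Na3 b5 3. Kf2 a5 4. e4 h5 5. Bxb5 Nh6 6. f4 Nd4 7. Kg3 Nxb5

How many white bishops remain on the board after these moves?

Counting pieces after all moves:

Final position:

  a b c d e f g h
  ─────────────────
8│♜ · ♝ ♛ ♚ ♝ · ♜│8
7│· · ♟ ♟ ♟ ♟ ♟ ·│7
6│· · · · · · · ♞│6
5│♟ ♞ · · · · · ♟│5
4│· · · · ♙ ♙ · ·│4
3│♘ · · · · · ♔ ·│3
2│♙ ♙ ♙ ♙ · · ♙ ♙│2
1│♖ · ♗ ♕ · · ♘ ♖│1
  ─────────────────
  a b c d e f g h


1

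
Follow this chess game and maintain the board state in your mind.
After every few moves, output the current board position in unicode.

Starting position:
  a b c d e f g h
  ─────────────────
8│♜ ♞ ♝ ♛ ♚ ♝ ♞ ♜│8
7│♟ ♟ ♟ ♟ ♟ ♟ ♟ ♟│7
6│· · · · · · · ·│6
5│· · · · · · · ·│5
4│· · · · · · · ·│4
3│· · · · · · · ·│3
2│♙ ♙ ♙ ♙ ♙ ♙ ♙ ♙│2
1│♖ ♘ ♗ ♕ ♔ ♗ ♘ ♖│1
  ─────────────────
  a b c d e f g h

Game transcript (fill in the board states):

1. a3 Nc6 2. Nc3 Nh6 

  a b c d e f g h
  ─────────────────
8│♜ · ♝ ♛ ♚ ♝ · ♜│8
7│♟ ♟ ♟ ♟ ♟ ♟ ♟ ♟│7
6│· · ♞ · · · · ♞│6
5│· · · · · · · ·│5
4│· · · · · · · ·│4
3│♙ · ♘ · · · · ·│3
2│· ♙ ♙ ♙ ♙ ♙ ♙ ♙│2
1│♖ · ♗ ♕ ♔ ♗ ♘ ♖│1
  ─────────────────
  a b c d e f g h

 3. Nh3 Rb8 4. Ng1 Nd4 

  a b c d e f g h
  ─────────────────
8│· ♜ ♝ ♛ ♚ ♝ · ♜│8
7│♟ ♟ ♟ ♟ ♟ ♟ ♟ ♟│7
6│· · · · · · · ♞│6
5│· · · · · · · ·│5
4│· · · ♞ · · · ·│4
3│♙ · ♘ · · · · ·│3
2│· ♙ ♙ ♙ ♙ ♙ ♙ ♙│2
1│♖ · ♗ ♕ ♔ ♗ ♘ ♖│1
  ─────────────────
  a b c d e f g h

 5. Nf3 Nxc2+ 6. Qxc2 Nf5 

  a b c d e f g h
  ─────────────────
8│· ♜ ♝ ♛ ♚ ♝ · ♜│8
7│♟ ♟ ♟ ♟ ♟ ♟ ♟ ♟│7
6│· · · · · · · ·│6
5│· · · · · ♞ · ·│5
4│· · · · · · · ·│4
3│♙ · ♘ · · ♘ · ·│3
2│· ♙ ♕ ♙ ♙ ♙ ♙ ♙│2
1│♖ · ♗ · ♔ ♗ · ♖│1
  ─────────────────
  a b c d e f g h

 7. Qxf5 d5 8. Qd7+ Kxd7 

  a b c d e f g h
  ─────────────────
8│· ♜ ♝ ♛ · ♝ · ♜│8
7│♟ ♟ ♟ ♚ ♟ ♟ ♟ ♟│7
6│· · · · · · · ·│6
5│· · · ♟ · · · ·│5
4│· · · · · · · ·│4
3│♙ · ♘ · · ♘ · ·│3
2│· ♙ · ♙ ♙ ♙ ♙ ♙│2
1│♖ · ♗ · ♔ ♗ · ♖│1
  ─────────────────
  a b c d e f g h

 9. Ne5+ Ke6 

  a b c d e f g h
  ─────────────────
8│· ♜ ♝ ♛ · ♝ · ♜│8
7│♟ ♟ ♟ · ♟ ♟ ♟ ♟│7
6│· · · · ♚ · · ·│6
5│· · · ♟ ♘ · · ·│5
4│· · · · · · · ·│4
3│♙ · ♘ · · · · ·│3
2│· ♙ · ♙ ♙ ♙ ♙ ♙│2
1│♖ · ♗ · ♔ ♗ · ♖│1
  ─────────────────
  a b c d e f g h


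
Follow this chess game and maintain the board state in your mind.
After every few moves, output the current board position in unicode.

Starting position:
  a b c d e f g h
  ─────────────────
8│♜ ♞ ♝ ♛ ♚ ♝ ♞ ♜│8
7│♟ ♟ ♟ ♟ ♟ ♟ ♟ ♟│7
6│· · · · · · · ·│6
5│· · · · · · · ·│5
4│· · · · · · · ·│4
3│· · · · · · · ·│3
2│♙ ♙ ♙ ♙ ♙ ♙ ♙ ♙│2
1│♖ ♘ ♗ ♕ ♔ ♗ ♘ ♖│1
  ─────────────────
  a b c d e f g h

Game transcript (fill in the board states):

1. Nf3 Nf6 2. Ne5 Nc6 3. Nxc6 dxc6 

  a b c d e f g h
  ─────────────────
8│♜ · ♝ ♛ ♚ ♝ · ♜│8
7│♟ ♟ ♟ · ♟ ♟ ♟ ♟│7
6│· · ♟ · · ♞ · ·│6
5│· · · · · · · ·│5
4│· · · · · · · ·│4
3│· · · · · · · ·│3
2│♙ ♙ ♙ ♙ ♙ ♙ ♙ ♙│2
1│♖ ♘ ♗ ♕ ♔ ♗ · ♖│1
  ─────────────────
  a b c d e f g h

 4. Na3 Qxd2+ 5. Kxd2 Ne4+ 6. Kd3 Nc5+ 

  a b c d e f g h
  ─────────────────
8│♜ · ♝ · ♚ ♝ · ♜│8
7│♟ ♟ ♟ · ♟ ♟ ♟ ♟│7
6│· · ♟ · · · · ·│6
5│· · ♞ · · · · ·│5
4│· · · · · · · ·│4
3│♘ · · ♔ · · · ·│3
2│♙ ♙ ♙ · ♙ ♙ ♙ ♙│2
1│♖ · ♗ ♕ · ♗ · ♖│1
  ─────────────────
  a b c d e f g h

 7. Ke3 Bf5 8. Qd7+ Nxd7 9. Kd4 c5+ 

  a b c d e f g h
  ─────────────────
8│♜ · · · ♚ ♝ · ♜│8
7│♟ ♟ ♟ ♞ ♟ ♟ ♟ ♟│7
6│· · · · · · · ·│6
5│· · ♟ · · ♝ · ·│5
4│· · · ♔ · · · ·│4
3│♘ · · · · · · ·│3
2│♙ ♙ ♙ · ♙ ♙ ♙ ♙│2
1│♖ · ♗ · · ♗ · ♖│1
  ─────────────────
  a b c d e f g h

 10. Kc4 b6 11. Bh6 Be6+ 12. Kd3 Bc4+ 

  a b c d e f g h
  ─────────────────
8│♜ · · · ♚ ♝ · ♜│8
7│♟ · ♟ ♞ ♟ ♟ ♟ ♟│7
6│· ♟ · · · · · ♗│6
5│· · ♟ · · · · ·│5
4│· · ♝ · · · · ·│4
3│♘ · · ♔ · · · ·│3
2│♙ ♙ ♙ · ♙ ♙ ♙ ♙│2
1│♖ · · · · ♗ · ♖│1
  ─────────────────
  a b c d e f g h

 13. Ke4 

  a b c d e f g h
  ─────────────────
8│♜ · · · ♚ ♝ · ♜│8
7│♟ · ♟ ♞ ♟ ♟ ♟ ♟│7
6│· ♟ · · · · · ♗│6
5│· · ♟ · · · · ·│5
4│· · ♝ · ♔ · · ·│4
3│♘ · · · · · · ·│3
2│♙ ♙ ♙ · ♙ ♙ ♙ ♙│2
1│♖ · · · · ♗ · ♖│1
  ─────────────────
  a b c d e f g h
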